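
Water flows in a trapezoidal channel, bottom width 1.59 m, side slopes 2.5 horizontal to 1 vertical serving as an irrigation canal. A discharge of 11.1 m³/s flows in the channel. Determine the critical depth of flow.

y_c = 1.05 m

At critical depth, Q² T / (g A³) = 1, i.e. A³/T = Q²/g = 11.1²/9.81 = 12.56.
Try y = 1.18 m: A³/T = 20.53 — high.
Try y = 0.854 m: A³/T = 5.494 — low.
Try y = 1.05 m: A³/T = 12.67 — close enough.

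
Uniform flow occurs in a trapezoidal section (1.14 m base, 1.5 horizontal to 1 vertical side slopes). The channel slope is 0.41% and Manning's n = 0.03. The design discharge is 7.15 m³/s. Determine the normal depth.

Manning's equation rearranged: A R^(2/3) = nQ / (1·√S) = 0.03 × 7.15 / (√0.0041) = 3.35.
Try y = 1.2 m: A R^(2/3) = 2.635 — short.
Try y = 1.34 m: A R^(2/3) = 3.349 — matches.

y_n = 1.34 m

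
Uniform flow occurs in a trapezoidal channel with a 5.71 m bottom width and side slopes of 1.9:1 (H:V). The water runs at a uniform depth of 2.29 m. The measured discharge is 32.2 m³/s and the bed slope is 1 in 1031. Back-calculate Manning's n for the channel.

n = 0.029

With bottom width b = 5.71 m and side slope z = 1.9: A = (b + zy)y = (5.71 + 1.9×2.29)×2.29 = 23.04 m²; P = b + 2y√(1+z²) = 5.71 + 2×2.29×2.147 = 15.54 m.
Hydraulic radius R = A/P = 23.04/15.54 = 1.482 m.
Rearranging Manning's equation: n = (1/Q) A R^(2/3) S^(1/2) = (1/32.2) × 23.04 × 1.482^(2/3) × √0.0009699 = 0.029.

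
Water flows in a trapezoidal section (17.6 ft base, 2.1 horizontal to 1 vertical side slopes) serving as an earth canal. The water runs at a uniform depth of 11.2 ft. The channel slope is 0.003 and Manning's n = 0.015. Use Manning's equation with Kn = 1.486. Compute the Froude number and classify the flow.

With bottom width b = 17.6 ft and side slope z = 2.1: A = (b + zy)y = (17.6 + 2.1×11.2)×11.2 = 460.5 ft²; P = b + 2y√(1+z²) = 17.6 + 2×11.2×2.326 = 69.7 ft.
Hydraulic radius R = A/P = 460.5/69.7 = 6.607 ft.
V = (1.486/n) R^(2/3) √S = (1.486/0.015) × 6.607^(2/3) × √0.003 = 19.11 ft/s. Hydraulic depth D_h = A/T = 460.5/64.64 = 7.125 ft.
Froude number Fr = V/√(g·D_h) = 19.11/√(32.2×7.125) = 1.26, which is greater than 1, so the flow is supercritical.

supercritical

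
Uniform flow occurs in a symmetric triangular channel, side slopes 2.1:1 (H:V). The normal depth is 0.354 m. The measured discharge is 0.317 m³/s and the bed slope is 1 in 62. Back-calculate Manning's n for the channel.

For a triangular section with side slope z = 2.1: A = zy² = 2.1×0.354² = 0.2632 m²; P = 2y√(1+z²) = 2×0.354×2.326 = 1.647 m.
Hydraulic radius R = A/P = 0.2632/1.647 = 0.1598 m.
Rearranging Manning's equation: n = (1/Q) A R^(2/3) S^(1/2) = (1/0.317) × 0.2632 × 0.1598^(2/3) × √0.01613 = 0.031.

n = 0.031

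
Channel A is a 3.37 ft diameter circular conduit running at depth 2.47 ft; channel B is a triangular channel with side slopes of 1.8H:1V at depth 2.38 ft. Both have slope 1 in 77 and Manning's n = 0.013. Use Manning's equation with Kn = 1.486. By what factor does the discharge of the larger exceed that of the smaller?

Channel A: For a circular section of diameter D = 3.37 ft at depth y = 2.47 ft, the central angle is θ = 2 arccos(1 − 2y/D) = 4.111 rad. Then A = (D²/8)(θ − sin θ) = 7.006 ft² and P = Dθ/2 = 6.927 ft. Hydraulic radius R = A/P = 7.006/6.927 = 1.011 ft. Q_A = (1.486/0.013)·7.006·1.011^(2/3)·√0.01299 = 91.96 ft³/s.
Channel B: For a triangular section with side slope z = 1.8: A = zy² = 1.8×2.38² = 10.2 ft²; P = 2y√(1+z²) = 2×2.38×2.059 = 9.801 ft. Hydraulic radius R = A/P = 10.2/9.801 = 1.04 ft. Q_B = (1.486/0.013)·10.2·1.04^(2/3)·√0.01299 = 136.4 ft³/s.
The larger discharge is 136.4 ft³/s and the smaller is 91.96 ft³/s; the ratio is 1.48.

1.48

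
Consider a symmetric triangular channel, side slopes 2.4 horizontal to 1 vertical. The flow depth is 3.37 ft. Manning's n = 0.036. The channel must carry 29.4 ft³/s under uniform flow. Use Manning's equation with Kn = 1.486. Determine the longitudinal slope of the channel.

S = 0.000379

For a triangular section with side slope z = 2.4: A = zy² = 2.4×3.37² = 27.26 ft²; P = 2y√(1+z²) = 2×3.37×2.6 = 17.52 ft.
Hydraulic radius R = A/P = 27.26/17.52 = 1.555 ft.
From Manning's equation, S = [nQ / (1.486 A R^(2/3))]² = [0.036 × 29.4 / (1.486 × 27.26 × 1.555^(2/3))]² = 0.000379.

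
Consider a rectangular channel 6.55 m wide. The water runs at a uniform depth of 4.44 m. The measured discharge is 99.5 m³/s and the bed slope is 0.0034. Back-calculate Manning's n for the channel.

Flow area A = b·y = 6.55 × 4.44 = 29.08 m². Wetted perimeter P = b + 2y = 6.55 + 2×4.44 = 15.43 m.
Hydraulic radius R = A/P = 29.08/15.43 = 1.885 m.
Rearranging Manning's equation: n = (1/Q) A R^(2/3) S^(1/2) = (1/99.5) × 29.08 × 1.885^(2/3) × √0.0034 = 0.026.

n = 0.026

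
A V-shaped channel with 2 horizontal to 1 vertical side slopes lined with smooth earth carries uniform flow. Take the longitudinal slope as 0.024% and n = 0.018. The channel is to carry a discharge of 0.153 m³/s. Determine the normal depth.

Manning's equation rearranged: A R^(2/3) = nQ / (1·√S) = 0.018 × 0.153 / (√0.00024) = 0.1778.
At y = 0.39 m: A R^(2/3) = 0.09496 — short.
At y = 0.493 m: A R^(2/3) = 0.1774 — close enough.

y_n = 0.493 m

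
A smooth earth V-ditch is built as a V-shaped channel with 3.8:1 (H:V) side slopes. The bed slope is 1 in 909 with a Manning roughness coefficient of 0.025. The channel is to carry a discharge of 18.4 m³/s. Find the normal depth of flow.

Manning's equation rearranged: A R^(2/3) = nQ / (1·√S) = 0.025 × 18.4 / (√0.0011) = 13.87.
At y = 2.16 m: A R^(2/3) = 18.25 — high.
At y = 1.62 m: A R^(2/3) = 8.474 — low.
At y = 1.95 m: A R^(2/3) = 13.89 — close enough.

y_n = 1.95 m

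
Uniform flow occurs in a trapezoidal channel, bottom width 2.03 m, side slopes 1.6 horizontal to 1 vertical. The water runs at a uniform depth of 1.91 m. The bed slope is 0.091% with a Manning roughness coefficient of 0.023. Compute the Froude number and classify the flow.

subcritical

With bottom width b = 2.03 m and side slope z = 1.6: A = (b + zy)y = (2.03 + 1.6×1.91)×1.91 = 9.714 m²; P = b + 2y√(1+z²) = 2.03 + 2×1.91×1.887 = 9.238 m.
Hydraulic radius R = A/P = 9.714/9.238 = 1.052 m.
V = (1/n) R^(2/3) √S = (1/0.023) × 1.052^(2/3) × √0.00091 = 1.356 m/s. Hydraulic depth D_h = A/T = 9.714/8.142 = 1.193 m.
Froude number Fr = V/√(g·D_h) = 1.356/√(9.81×1.193) = 0.396, which is less than 1, so the flow is subcritical.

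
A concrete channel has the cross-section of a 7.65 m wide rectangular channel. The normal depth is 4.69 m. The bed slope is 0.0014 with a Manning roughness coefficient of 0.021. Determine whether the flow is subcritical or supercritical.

Flow area A = b·y = 7.65 × 4.69 = 35.88 m². Wetted perimeter P = b + 2y = 7.65 + 2×4.69 = 17.03 m.
Hydraulic radius R = A/P = 35.88/17.03 = 2.107 m.
V = (1/n) R^(2/3) √S = (1/0.021) × 2.107^(2/3) × √0.0014 = 2.928 m/s. Hydraulic depth D_h = A/T = 35.88/7.65 = 4.69 m.
Froude number Fr = V/√(g·D_h) = 2.928/√(9.81×4.69) = 0.432, which is less than 1, so the flow is subcritical.

subcritical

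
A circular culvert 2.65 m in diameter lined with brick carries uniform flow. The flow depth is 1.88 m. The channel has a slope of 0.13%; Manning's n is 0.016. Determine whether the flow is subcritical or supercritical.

For a circular section of diameter D = 2.65 m at depth y = 1.88 m, the central angle is θ = 2 arccos(1 − 2y/D) = 4.006 rad. Then A = (D²/8)(θ − sin θ) = 4.184 m² and P = Dθ/2 = 5.308 m.
Hydraulic radius R = A/P = 4.184/5.308 = 0.7883 m.
V = (1/n) R^(2/3) √S = (1/0.016) × 0.7883^(2/3) × √0.0013 = 1.923 m/s. Hydraulic depth D_h = A/T = 4.184/2.406 = 1.739 m.
Froude number Fr = V/√(g·D_h) = 1.923/√(9.81×1.739) = 0.466, which is less than 1, so the flow is subcritical.

subcritical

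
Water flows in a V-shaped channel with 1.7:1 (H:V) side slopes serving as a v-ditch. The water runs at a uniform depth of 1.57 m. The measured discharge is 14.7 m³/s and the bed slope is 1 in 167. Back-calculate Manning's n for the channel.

For a triangular section with side slope z = 1.7: A = zy² = 1.7×1.57² = 4.19 m²; P = 2y√(1+z²) = 2×1.57×1.972 = 6.193 m.
Hydraulic radius R = A/P = 4.19/6.193 = 0.6766 m.
Rearranging Manning's equation: n = (1/Q) A R^(2/3) S^(1/2) = (1/14.7) × 4.19 × 0.6766^(2/3) × √0.005988 = 0.017.

n = 0.017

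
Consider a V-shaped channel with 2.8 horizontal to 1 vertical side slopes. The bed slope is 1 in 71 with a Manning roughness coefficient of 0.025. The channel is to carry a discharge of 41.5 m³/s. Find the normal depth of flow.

y_n = 1.85 m

Manning's equation rearranged: A R^(2/3) = nQ / (1·√S) = 0.025 × 41.5 / (√0.01408) = 8.742.
At y = 1.49 m: A R^(2/3) = 4.908 — low.
At y = 2.02 m: A R^(2/3) = 11.05 — high.
At y = 1.85 m: A R^(2/3) = 8.741 — ≈ 8.742.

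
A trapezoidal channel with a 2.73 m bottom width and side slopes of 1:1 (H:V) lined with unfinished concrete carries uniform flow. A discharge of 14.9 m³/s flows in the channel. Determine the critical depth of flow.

At critical depth, Q² T / (g A³) = 1, i.e. A³/T = Q²/g = 14.9²/9.81 = 22.63.
Trying y = 1.44 m: A³/T = 38.6 — too large.
Trying y = 1.09 m: A³/T = 14.7 — too small.
Trying y = 1.24 m: A³/T = 22.9 — close enough.

y_c = 1.24 m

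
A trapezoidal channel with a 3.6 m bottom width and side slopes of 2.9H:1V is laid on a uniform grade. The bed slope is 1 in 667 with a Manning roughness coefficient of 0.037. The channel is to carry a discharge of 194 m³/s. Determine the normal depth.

Manning's equation rearranged: A R^(2/3) = nQ / (1·√S) = 0.037 × 194 / (√0.001499) = 185.4.
Trying y = 6.3 m: A R^(2/3) = 303 — high.
Trying y = 5.15 m: A R^(2/3) = 185.6 — ≈ 185.4.

y_n = 5.15 m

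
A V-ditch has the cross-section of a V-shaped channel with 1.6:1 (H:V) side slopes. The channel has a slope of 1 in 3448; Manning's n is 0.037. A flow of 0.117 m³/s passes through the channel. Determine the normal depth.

Manning's equation rearranged: A R^(2/3) = nQ / (1·√S) = 0.037 × 0.117 / (√0.00029) = 0.2542.
Try y = 0.435 m: A R^(2/3) = 0.0981 — low.
Try y = 0.622 m: A R^(2/3) = 0.2546 — matches.

y_n = 0.622 m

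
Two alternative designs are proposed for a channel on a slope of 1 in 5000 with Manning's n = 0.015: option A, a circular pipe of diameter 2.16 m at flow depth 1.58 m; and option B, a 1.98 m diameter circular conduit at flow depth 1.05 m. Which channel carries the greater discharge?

channel A

Channel A: For a circular section of diameter D = 2.16 m at depth y = 1.58 m, the central angle is θ = 2 arccos(1 − 2y/D) = 4.104 rad. Then A = (D²/8)(θ − sin θ) = 2.872 m² and P = Dθ/2 = 4.433 m. Hydraulic radius R = A/P = 2.872/4.433 = 0.648 m. Q_A = (1/0.015)·2.872·0.648^(2/3)·√0.0002 = 2.028 m³/s.
Channel B: For a circular section of diameter D = 1.98 m at depth y = 1.05 m, the central angle is θ = 2 arccos(1 − 2y/D) = 3.263 rad. Then A = (D²/8)(θ − sin θ) = 1.658 m² and P = Dθ/2 = 3.23 m. Hydraulic radius R = A/P = 1.658/3.23 = 0.5134 m. Q_B = (1/0.015)·1.658·0.5134^(2/3)·√0.0002 = 1.002 m³/s.
Q_A = 2.028 m³/s vs Q_B = 1.002 m³/s, so channel A carries more.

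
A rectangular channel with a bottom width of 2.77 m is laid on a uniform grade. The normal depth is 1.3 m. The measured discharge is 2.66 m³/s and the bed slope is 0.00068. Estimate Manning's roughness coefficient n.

Flow area A = b·y = 2.77 × 1.3 = 3.601 m². Wetted perimeter P = b + 2y = 2.77 + 2×1.3 = 5.37 m.
Hydraulic radius R = A/P = 3.601/5.37 = 0.6706 m.
Rearranging Manning's equation: n = (1/Q) A R^(2/3) S^(1/2) = (1/2.66) × 3.601 × 0.6706^(2/3) × √0.00068 = 0.027.

n = 0.027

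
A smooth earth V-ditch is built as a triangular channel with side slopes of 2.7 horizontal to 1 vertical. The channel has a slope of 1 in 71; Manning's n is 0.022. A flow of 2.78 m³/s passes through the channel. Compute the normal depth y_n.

y_n = 0.649 m

Manning's equation rearranged: A R^(2/3) = nQ / (1·√S) = 0.022 × 2.78 / (√0.01408) = 0.5153.
Trying y = 0.523 m: A R^(2/3) = 0.2893 — short.
Trying y = 0.775 m: A R^(2/3) = 0.8258 — over.
Trying y = 0.649 m: A R^(2/3) = 0.5145 — close enough.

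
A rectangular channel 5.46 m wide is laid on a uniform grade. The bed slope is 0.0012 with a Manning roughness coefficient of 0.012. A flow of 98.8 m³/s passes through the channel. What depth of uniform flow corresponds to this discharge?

Manning's equation rearranged: A R^(2/3) = nQ / (1·√S) = 0.012 × 98.8 / (√0.0012) = 34.23.
At y = 3.42 m: A R^(2/3) = 24.67 — short.
At y = 4.42 m: A R^(2/3) = 34.21 — matches.

y_n = 4.42 m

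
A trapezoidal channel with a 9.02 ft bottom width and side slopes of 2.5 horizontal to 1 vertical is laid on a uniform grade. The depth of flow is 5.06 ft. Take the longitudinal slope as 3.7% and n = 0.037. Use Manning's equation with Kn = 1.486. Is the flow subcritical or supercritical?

supercritical

With bottom width b = 9.02 ft and side slope z = 2.5: A = (b + zy)y = (9.02 + 2.5×5.06)×5.06 = 109.7 ft²; P = b + 2y√(1+z²) = 9.02 + 2×5.06×2.693 = 36.27 ft.
Hydraulic radius R = A/P = 109.7/36.27 = 3.023 ft.
V = (1.486/n) R^(2/3) √S = (1.486/0.037) × 3.023^(2/3) × √0.037 = 16.15 ft/s. Hydraulic depth D_h = A/T = 109.7/34.32 = 3.195 ft.
Froude number Fr = V/√(g·D_h) = 16.15/√(32.2×3.195) = 1.59, which is greater than 1, so the flow is supercritical.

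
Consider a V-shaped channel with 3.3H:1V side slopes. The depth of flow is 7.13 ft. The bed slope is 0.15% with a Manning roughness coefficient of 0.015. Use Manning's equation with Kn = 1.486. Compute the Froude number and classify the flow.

subcritical

For a triangular section with side slope z = 3.3: A = zy² = 3.3×7.13² = 167.8 ft²; P = 2y√(1+z²) = 2×7.13×3.448 = 49.17 ft.
Hydraulic radius R = A/P = 167.8/49.17 = 3.412 ft.
V = (1.486/n) R^(2/3) √S = (1.486/0.015) × 3.412^(2/3) × √0.0015 = 8.696 ft/s. Hydraulic depth D_h = A/T = 167.8/47.06 = 3.565 ft.
Froude number Fr = V/√(g·D_h) = 8.696/√(32.2×3.565) = 0.812, which is less than 1, so the flow is subcritical.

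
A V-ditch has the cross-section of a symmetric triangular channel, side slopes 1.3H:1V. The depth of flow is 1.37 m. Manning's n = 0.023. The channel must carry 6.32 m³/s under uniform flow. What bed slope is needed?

For a triangular section with side slope z = 1.3: A = zy² = 1.3×1.37² = 2.44 m²; P = 2y√(1+z²) = 2×1.37×1.64 = 4.494 m.
Hydraulic radius R = A/P = 2.44/4.494 = 0.5429 m.
From Manning's equation, S = [nQ / (1 A R^(2/3))]² = [0.023 × 6.32 / (1 × 2.44 × 0.5429^(2/3))]² = 0.00801.

S = 0.00801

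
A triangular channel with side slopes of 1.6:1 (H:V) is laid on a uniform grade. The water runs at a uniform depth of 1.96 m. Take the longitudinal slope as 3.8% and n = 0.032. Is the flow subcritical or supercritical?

supercritical

For a triangular section with side slope z = 1.6: A = zy² = 1.6×1.96² = 6.147 m²; P = 2y√(1+z²) = 2×1.96×1.887 = 7.396 m.
Hydraulic radius R = A/P = 6.147/7.396 = 0.831 m.
V = (1/n) R^(2/3) √S = (1/0.032) × 0.831^(2/3) × √0.038 = 5.385 m/s. Hydraulic depth D_h = A/T = 6.147/6.272 = 0.98 m.
Froude number Fr = V/√(g·D_h) = 5.385/√(9.81×0.98) = 1.74, which is greater than 1, so the flow is supercritical.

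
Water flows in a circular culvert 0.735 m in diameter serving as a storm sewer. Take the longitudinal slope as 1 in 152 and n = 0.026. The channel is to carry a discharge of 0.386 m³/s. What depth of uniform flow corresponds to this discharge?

y_n = 0.546 m

Manning's equation rearranged: A R^(2/3) = nQ / (1·√S) = 0.026 × 0.386 / (√0.006579) = 0.1237.
At y = 0.465 m: A R^(2/3) = 0.09975 — short.
At y = 0.673 m: A R^(2/3) = 0.147 — over.
At y = 0.546 m: A R^(2/3) = 0.1237 — close enough.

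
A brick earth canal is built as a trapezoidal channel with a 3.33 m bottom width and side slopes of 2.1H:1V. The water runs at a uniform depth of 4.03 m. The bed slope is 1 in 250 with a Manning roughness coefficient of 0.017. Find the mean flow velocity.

V = 6.2 m/s

With bottom width b = 3.33 m and side slope z = 2.1: A = (b + zy)y = (3.33 + 2.1×4.03)×4.03 = 47.53 m²; P = b + 2y√(1+z²) = 3.33 + 2×4.03×2.326 = 22.08 m.
Hydraulic radius R = A/P = 47.53/22.08 = 2.153 m.
From Manning's equation, V = (1/n) R^(2/3) S^(1/2) = (1/0.017) × 2.153^(2/3) × 0.004^(1/2) = 6.2 m/s.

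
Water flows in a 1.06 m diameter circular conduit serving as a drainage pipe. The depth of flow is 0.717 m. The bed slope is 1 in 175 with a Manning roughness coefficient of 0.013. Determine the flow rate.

Q = 1.69 m³/s

For a circular section of diameter D = 1.06 m at depth y = 0.717 m, the central angle is θ = 2 arccos(1 − 2y/D) = 3.863 rad. Then A = (D²/8)(θ − sin θ) = 0.6353 m² and P = Dθ/2 = 2.047 m.
Hydraulic radius R = A/P = 0.6353/2.047 = 0.3103 m.
Manning's equation: Q = (1/n) A R^(2/3) S^(1/2) = (1/0.013) × 0.6353 × 0.3103^(2/3) × 0.005714^(1/2) = 1.69 m³/s.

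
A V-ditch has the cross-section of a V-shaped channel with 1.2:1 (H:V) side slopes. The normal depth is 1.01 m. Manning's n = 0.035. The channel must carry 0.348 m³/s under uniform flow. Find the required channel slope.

For a triangular section with side slope z = 1.2: A = zy² = 1.2×1.01² = 1.224 m²; P = 2y√(1+z²) = 2×1.01×1.562 = 3.155 m.
Hydraulic radius R = A/P = 1.224/3.155 = 0.388 m.
From Manning's equation, S = [nQ / (1 A R^(2/3))]² = [0.035 × 0.348 / (1 × 1.224 × 0.388^(2/3))]² = 0.00035.

S = 0.00035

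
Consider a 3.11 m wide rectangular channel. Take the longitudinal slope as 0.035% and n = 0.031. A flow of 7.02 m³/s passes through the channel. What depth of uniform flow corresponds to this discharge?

Manning's equation rearranged: A R^(2/3) = nQ / (1·√S) = 0.031 × 7.02 / (√0.00035) = 11.63.
Trying y = 2.55 m: A R^(2/3) = 7.749 — too small.
Trying y = 4.54 m: A R^(2/3) = 15.57 — too large.
Trying y = 3.55 m: A R^(2/3) = 11.63 — close enough.

y_n = 3.55 m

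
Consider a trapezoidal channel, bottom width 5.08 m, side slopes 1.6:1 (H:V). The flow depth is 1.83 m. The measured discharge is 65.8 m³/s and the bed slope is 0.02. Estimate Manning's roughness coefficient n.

n = 0.036

With bottom width b = 5.08 m and side slope z = 1.6: A = (b + zy)y = (5.08 + 1.6×1.83)×1.83 = 14.65 m²; P = b + 2y√(1+z²) = 5.08 + 2×1.83×1.887 = 11.99 m.
Hydraulic radius R = A/P = 14.65/11.99 = 1.223 m.
Rearranging Manning's equation: n = (1/Q) A R^(2/3) S^(1/2) = (1/65.8) × 14.65 × 1.223^(2/3) × √0.02 = 0.036.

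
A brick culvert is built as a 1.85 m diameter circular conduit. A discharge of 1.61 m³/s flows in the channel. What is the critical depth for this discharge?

At critical depth, Q² T / (g A³) = 1, i.e. A³/T = Q²/g = 1.61²/9.81 = 0.2642.
Trying y = 0.441 m: A³/T = 0.07524 — low.
Trying y = 0.747 m: A³/T = 0.579 — high.
Trying y = 0.609 m: A³/T = 0.2636 — close enough.

y_c = 0.609 m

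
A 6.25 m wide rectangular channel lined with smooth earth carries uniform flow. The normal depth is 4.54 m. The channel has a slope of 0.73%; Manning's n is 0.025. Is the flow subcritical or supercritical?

subcritical

Flow area A = b·y = 6.25 × 4.54 = 28.38 m². Wetted perimeter P = b + 2y = 6.25 + 2×4.54 = 15.33 m.
Hydraulic radius R = A/P = 28.38/15.33 = 1.851 m.
V = (1/n) R^(2/3) √S = (1/0.025) × 1.851^(2/3) × √0.0073 = 5.152 m/s. Hydraulic depth D_h = A/T = 28.38/6.25 = 4.54 m.
Froude number Fr = V/√(g·D_h) = 5.152/√(9.81×4.54) = 0.772, which is less than 1, so the flow is subcritical.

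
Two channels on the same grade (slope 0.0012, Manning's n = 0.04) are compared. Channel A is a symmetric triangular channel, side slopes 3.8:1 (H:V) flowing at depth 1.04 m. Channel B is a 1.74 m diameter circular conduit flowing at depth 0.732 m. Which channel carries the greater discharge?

Channel A: For a triangular section with side slope z = 3.8: A = zy² = 3.8×1.04² = 4.11 m²; P = 2y√(1+z²) = 2×1.04×3.929 = 8.173 m. Hydraulic radius R = A/P = 4.11/8.173 = 0.5029 m. Q_A = (1/0.04)·4.11·0.5029^(2/3)·√0.0012 = 2.251 m³/s.
Channel B: For a circular section of diameter D = 1.74 m at depth y = 0.732 m, the central angle is θ = 2 arccos(1 − 2y/D) = 2.823 rad. Then A = (D²/8)(θ − sin θ) = 0.9498 m² and P = Dθ/2 = 2.456 m. Hydraulic radius R = A/P = 0.9498/2.456 = 0.3867 m. Q_B = (1/0.04)·0.9498·0.3867^(2/3)·√0.0012 = 0.4366 m³/s.
Q_A = 2.251 m³/s vs Q_B = 0.4366 m³/s, so channel A carries more.

channel A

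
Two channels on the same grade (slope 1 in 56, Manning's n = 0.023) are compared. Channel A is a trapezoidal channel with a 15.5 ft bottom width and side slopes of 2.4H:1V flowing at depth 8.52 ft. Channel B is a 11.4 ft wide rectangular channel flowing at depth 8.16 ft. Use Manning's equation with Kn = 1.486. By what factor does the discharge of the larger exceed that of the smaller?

4.36

Channel A: With bottom width b = 15.5 ft and side slope z = 2.4: A = (b + zy)y = (15.5 + 2.4×8.52)×8.52 = 306.3 ft²; P = b + 2y√(1+z²) = 15.5 + 2×8.52×2.6 = 59.8 ft. Hydraulic radius R = A/P = 306.3/59.8 = 5.121 ft. Q_A = (1.486/0.023)·306.3·5.121^(2/3)·√0.01786 = 7857 ft³/s.
Channel B: Flow area A = b·y = 11.4 × 8.16 = 93.02 ft². Wetted perimeter P = b + 2y = 11.4 + 2×8.16 = 27.72 ft. Hydraulic radius R = A/P = 93.02/27.72 = 3.356 ft. Q_B = (1.486/0.023)·93.02·3.356^(2/3)·√0.01786 = 1800 ft³/s.
The larger discharge is 7857 ft³/s and the smaller is 1800 ft³/s; the ratio is 4.36.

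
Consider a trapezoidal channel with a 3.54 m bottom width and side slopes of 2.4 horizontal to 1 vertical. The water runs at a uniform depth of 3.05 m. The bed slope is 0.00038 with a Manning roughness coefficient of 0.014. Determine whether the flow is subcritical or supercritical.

subcritical

With bottom width b = 3.54 m and side slope z = 2.4: A = (b + zy)y = (3.54 + 2.4×3.05)×3.05 = 33.12 m²; P = b + 2y√(1+z²) = 3.54 + 2×3.05×2.6 = 19.4 m.
Hydraulic radius R = A/P = 33.12/19.4 = 1.707 m.
V = (1/n) R^(2/3) √S = (1/0.014) × 1.707^(2/3) × √0.00038 = 1.989 m/s. Hydraulic depth D_h = A/T = 33.12/18.18 = 1.822 m.
Froude number Fr = V/√(g·D_h) = 1.989/√(9.81×1.822) = 0.47, which is less than 1, so the flow is subcritical.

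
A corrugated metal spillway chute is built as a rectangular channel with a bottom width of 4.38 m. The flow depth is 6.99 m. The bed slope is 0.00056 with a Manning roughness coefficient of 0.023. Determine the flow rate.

Q = 44.3 m³/s

Flow area A = b·y = 4.38 × 6.99 = 30.62 m². Wetted perimeter P = b + 2y = 4.38 + 2×6.99 = 18.36 m.
Hydraulic radius R = A/P = 30.62/18.36 = 1.668 m.
Manning's equation: Q = (1/n) A R^(2/3) S^(1/2) = (1/0.023) × 30.62 × 1.668^(2/3) × 0.00056^(1/2) = 44.3 m³/s.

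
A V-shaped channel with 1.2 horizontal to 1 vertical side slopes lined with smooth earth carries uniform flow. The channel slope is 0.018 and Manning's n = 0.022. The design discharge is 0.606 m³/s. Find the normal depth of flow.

y_n = 0.499 m

Manning's equation rearranged: A R^(2/3) = nQ / (1·√S) = 0.022 × 0.606 / (√0.018) = 0.09937.
Trying y = 0.394 m: A R^(2/3) = 0.0529 — short.
Trying y = 0.613 m: A R^(2/3) = 0.1719 — over.
Trying y = 0.499 m: A R^(2/3) = 0.09933 — matches.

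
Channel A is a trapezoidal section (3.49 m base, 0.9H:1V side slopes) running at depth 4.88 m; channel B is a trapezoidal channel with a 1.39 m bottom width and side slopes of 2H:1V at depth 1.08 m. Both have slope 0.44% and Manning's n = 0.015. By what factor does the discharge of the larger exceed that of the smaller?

24.2

Channel A: With bottom width b = 3.49 m and side slope z = 0.9: A = (b + zy)y = (3.49 + 0.9×4.88)×4.88 = 38.46 m²; P = b + 2y√(1+z²) = 3.49 + 2×4.88×1.345 = 16.62 m. Hydraulic radius R = A/P = 38.46/16.62 = 2.314 m. Q_A = (1/0.015)·38.46·2.314^(2/3)·√0.0044 = 297.6 m³/s.
Channel B: With bottom width b = 1.39 m and side slope z = 2: A = (b + zy)y = (1.39 + 2×1.08)×1.08 = 3.834 m²; P = b + 2y√(1+z²) = 1.39 + 2×1.08×2.236 = 6.22 m. Hydraulic radius R = A/P = 3.834/6.22 = 0.6164 m. Q_B = (1/0.015)·3.834·0.6164^(2/3)·√0.0044 = 12.28 m³/s.
The larger discharge is 297.6 m³/s and the smaller is 12.28 m³/s; the ratio is 24.2.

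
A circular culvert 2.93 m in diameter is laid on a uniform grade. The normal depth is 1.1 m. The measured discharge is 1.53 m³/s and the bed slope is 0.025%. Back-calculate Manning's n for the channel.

n = 0.017

For a circular section of diameter D = 2.93 m at depth y = 1.1 m, the central angle is θ = 2 arccos(1 − 2y/D) = 2.638 rad. Then A = (D²/8)(θ − sin θ) = 2.313 m² and P = Dθ/2 = 3.865 m.
Hydraulic radius R = A/P = 2.313/3.865 = 0.5985 m.
Rearranging Manning's equation: n = (1/Q) A R^(2/3) S^(1/2) = (1/1.53) × 2.313 × 0.5985^(2/3) × √0.00025 = 0.017.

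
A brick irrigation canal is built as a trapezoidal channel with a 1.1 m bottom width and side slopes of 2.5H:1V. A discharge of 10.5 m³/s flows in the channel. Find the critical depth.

At critical depth, Q² T / (g A³) = 1, i.e. A³/T = Q²/g = 10.5²/9.81 = 11.24.
At y = 0.76 m: A³/T = 2.419 — low.
At y = 1.09 m: A³/T = 11.06 — close enough.

y_c = 1.09 m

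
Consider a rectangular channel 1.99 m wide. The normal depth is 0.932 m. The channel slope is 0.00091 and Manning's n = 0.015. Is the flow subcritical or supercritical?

subcritical

Flow area A = b·y = 1.99 × 0.932 = 1.855 m². Wetted perimeter P = b + 2y = 1.99 + 2×0.932 = 3.854 m.
Hydraulic radius R = A/P = 1.855/3.854 = 0.4812 m.
V = (1/n) R^(2/3) √S = (1/0.015) × 0.4812^(2/3) × √0.00091 = 1.235 m/s. Hydraulic depth D_h = A/T = 1.855/1.99 = 0.932 m.
Froude number Fr = V/√(g·D_h) = 1.235/√(9.81×0.932) = 0.408, which is less than 1, so the flow is subcritical.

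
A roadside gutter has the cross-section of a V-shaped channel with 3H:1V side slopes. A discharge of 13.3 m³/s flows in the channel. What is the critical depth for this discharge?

y_c = 1.32 m

At critical depth, Q² T / (g A³) = 1, i.e. A³/T = Q²/g = 13.3²/9.81 = 18.03.
At y = 0.898 m: A³/T = 2.628 — short.
At y = 1.52 m: A³/T = 36.51 — over.
At y = 1.32 m: A³/T = 18.03 — ≈ 18.03.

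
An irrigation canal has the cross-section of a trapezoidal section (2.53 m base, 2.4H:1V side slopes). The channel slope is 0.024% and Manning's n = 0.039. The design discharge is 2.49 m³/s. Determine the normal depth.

Manning's equation rearranged: A R^(2/3) = nQ / (1·√S) = 0.039 × 2.49 / (√0.00024) = 6.268.
At y = 1.58 m: A R^(2/3) = 9.514 — high.
At y = 1.3 m: A R^(2/3) = 6.28 — close enough.

y_n = 1.3 m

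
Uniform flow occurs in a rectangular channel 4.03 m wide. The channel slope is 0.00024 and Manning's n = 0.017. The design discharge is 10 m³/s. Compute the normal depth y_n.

Manning's equation rearranged: A R^(2/3) = nQ / (1·√S) = 0.017 × 10 / (√0.00024) = 10.97.
At y = 3.1 m: A R^(2/3) = 14.27 — over.
At y = 2.52 m: A R^(2/3) = 10.95 — ≈ 10.97.

y_n = 2.52 m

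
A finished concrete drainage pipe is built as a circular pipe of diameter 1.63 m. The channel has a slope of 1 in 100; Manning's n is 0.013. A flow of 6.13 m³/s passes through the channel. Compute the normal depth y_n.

y_n = 1 m

Manning's equation rearranged: A R^(2/3) = nQ / (1·√S) = 0.013 × 6.13 / (√0.01) = 0.7969.
Trying y = 0.765 m: A R^(2/3) = 0.5143 — low.
Trying y = 1 m: A R^(2/3) = 0.797 — ≈ 0.7969.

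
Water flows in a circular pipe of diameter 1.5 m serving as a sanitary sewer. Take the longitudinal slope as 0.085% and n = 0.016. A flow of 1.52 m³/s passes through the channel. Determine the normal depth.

y_n = 1.12 m

Manning's equation rearranged: A R^(2/3) = nQ / (1·√S) = 0.016 × 1.52 / (√0.00085) = 0.8342.
At y = 0.899 m: A R^(2/3) = 0.6163 — too small.
At y = 1.4 m: A R^(2/3) = 0.9884 — too large.
At y = 1.12 m: A R^(2/3) = 0.8336 — matches.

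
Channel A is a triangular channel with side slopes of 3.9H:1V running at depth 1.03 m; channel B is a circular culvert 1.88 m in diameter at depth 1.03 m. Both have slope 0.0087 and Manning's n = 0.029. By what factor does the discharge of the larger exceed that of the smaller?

Channel A: For a triangular section with side slope z = 3.9: A = zy² = 3.9×1.03² = 4.138 m²; P = 2y√(1+z²) = 2×1.03×4.026 = 8.294 m. Hydraulic radius R = A/P = 4.138/8.294 = 0.4989 m. Q_A = (1/0.029)·4.138·0.4989^(2/3)·√0.0087 = 8.371 m³/s.
Channel B: For a circular section of diameter D = 1.88 m at depth y = 1.03 m, the central angle is θ = 2 arccos(1 − 2y/D) = 3.333 rad. Then A = (D²/8)(θ − sin θ) = 1.557 m² and P = Dθ/2 = 3.133 m. Hydraulic radius R = A/P = 1.557/3.133 = 0.4969 m. Q_B = (1/0.029)·1.557·0.4969^(2/3)·√0.0087 = 3.141 m³/s.
The larger discharge is 8.371 m³/s and the smaller is 3.141 m³/s; the ratio is 2.66.

2.66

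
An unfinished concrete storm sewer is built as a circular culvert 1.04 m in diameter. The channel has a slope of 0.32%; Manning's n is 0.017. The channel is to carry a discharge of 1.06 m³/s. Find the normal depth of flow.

y_n = 0.786 m

Manning's equation rearranged: A R^(2/3) = nQ / (1·√S) = 0.017 × 1.06 / (√0.0032) = 0.3186.
Trying y = 0.66 m: A R^(2/3) = 0.2529 — too small.
Trying y = 0.786 m: A R^(2/3) = 0.3184 — matches.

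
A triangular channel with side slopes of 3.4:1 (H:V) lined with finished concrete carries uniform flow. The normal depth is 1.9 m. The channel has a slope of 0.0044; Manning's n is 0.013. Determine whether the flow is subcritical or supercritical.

supercritical

For a triangular section with side slope z = 3.4: A = zy² = 3.4×1.9² = 12.27 m²; P = 2y√(1+z²) = 2×1.9×3.544 = 13.47 m.
Hydraulic radius R = A/P = 12.27/13.47 = 0.9114 m.
V = (1/n) R^(2/3) √S = (1/0.013) × 0.9114^(2/3) × √0.0044 = 4.796 m/s. Hydraulic depth D_h = A/T = 12.27/12.92 = 0.95 m.
Froude number Fr = V/√(g·D_h) = 4.796/√(9.81×0.95) = 1.57, which is greater than 1, so the flow is supercritical.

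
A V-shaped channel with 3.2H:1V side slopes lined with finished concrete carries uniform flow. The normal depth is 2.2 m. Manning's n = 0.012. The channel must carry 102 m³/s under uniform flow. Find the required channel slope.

For a triangular section with side slope z = 3.2: A = zy² = 3.2×2.2² = 15.49 m²; P = 2y√(1+z²) = 2×2.2×3.353 = 14.75 m.
Hydraulic radius R = A/P = 15.49/14.75 = 1.05 m.
From Manning's equation, S = [nQ / (1 A R^(2/3))]² = [0.012 × 102 / (1 × 15.49 × 1.05^(2/3))]² = 0.00585.

S = 0.00585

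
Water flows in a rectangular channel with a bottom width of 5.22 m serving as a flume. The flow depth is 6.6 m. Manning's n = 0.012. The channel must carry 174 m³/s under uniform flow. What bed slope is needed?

S = 0.00159

Flow area A = b·y = 5.22 × 6.6 = 34.45 m². Wetted perimeter P = b + 2y = 5.22 + 2×6.6 = 18.42 m.
Hydraulic radius R = A/P = 34.45/18.42 = 1.87 m.
From Manning's equation, S = [nQ / (1 A R^(2/3))]² = [0.012 × 174 / (1 × 34.45 × 1.87^(2/3))]² = 0.00159.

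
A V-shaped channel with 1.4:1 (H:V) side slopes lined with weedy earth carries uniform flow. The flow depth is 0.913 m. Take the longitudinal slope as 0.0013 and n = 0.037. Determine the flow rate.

Q = 0.588 m³/s

For a triangular section with side slope z = 1.4: A = zy² = 1.4×0.913² = 1.167 m²; P = 2y√(1+z²) = 2×0.913×1.72 = 3.142 m.
Hydraulic radius R = A/P = 1.167/3.142 = 0.3715 m.
Manning's equation: Q = (1/n) A R^(2/3) S^(1/2) = (1/0.037) × 1.167 × 0.3715^(2/3) × 0.0013^(1/2) = 0.588 m³/s.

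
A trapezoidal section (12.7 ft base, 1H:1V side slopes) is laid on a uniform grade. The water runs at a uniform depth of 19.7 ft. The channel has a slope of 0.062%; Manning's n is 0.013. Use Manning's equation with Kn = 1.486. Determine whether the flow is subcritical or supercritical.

subcritical

With bottom width b = 12.7 ft and side slope z = 1: A = (b + zy)y = (12.7 + 1×19.7)×19.7 = 638.3 ft²; P = b + 2y√(1+z²) = 12.7 + 2×19.7×1.414 = 68.42 ft.
Hydraulic radius R = A/P = 638.3/68.42 = 9.329 ft.
V = (1.486/n) R^(2/3) √S = (1.486/0.013) × 9.329^(2/3) × √0.00062 = 12.61 ft/s. Hydraulic depth D_h = A/T = 638.3/52.1 = 12.25 ft.
Froude number Fr = V/√(g·D_h) = 12.61/√(32.2×12.25) = 0.635, which is less than 1, so the flow is subcritical.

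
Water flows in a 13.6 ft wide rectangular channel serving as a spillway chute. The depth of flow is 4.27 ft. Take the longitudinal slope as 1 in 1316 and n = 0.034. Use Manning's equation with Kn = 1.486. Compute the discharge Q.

Flow area A = b·y = 13.6 × 4.27 = 58.07 ft². Wetted perimeter P = b + 2y = 13.6 + 2×4.27 = 22.14 ft.
Hydraulic radius R = A/P = 58.07/22.14 = 2.623 ft.
Manning's equation: Q = (1.486/n) A R^(2/3) S^(1/2) = (1.486/0.034) × 58.07 × 2.623^(2/3) × 0.0007599^(1/2) = 133 ft³/s.

Q = 133 ft³/s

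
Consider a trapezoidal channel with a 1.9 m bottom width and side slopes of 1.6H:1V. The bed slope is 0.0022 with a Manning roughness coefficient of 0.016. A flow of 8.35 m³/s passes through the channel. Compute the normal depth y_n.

y_n = 1.06 m

Manning's equation rearranged: A R^(2/3) = nQ / (1·√S) = 0.016 × 8.35 / (√0.0022) = 2.848.
Try y = 0.813 m: A R^(2/3) = 1.691 — short.
Try y = 1.34 m: A R^(2/3) = 4.588 — over.
Try y = 1.06 m: A R^(2/3) = 2.849 — matches.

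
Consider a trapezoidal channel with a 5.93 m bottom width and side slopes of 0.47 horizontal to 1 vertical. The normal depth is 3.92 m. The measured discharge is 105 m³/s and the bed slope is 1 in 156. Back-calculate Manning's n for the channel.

n = 0.038

With bottom width b = 5.93 m and side slope z = 0.47: A = (b + zy)y = (5.93 + 0.47×3.92)×3.92 = 30.47 m²; P = b + 2y√(1+z²) = 5.93 + 2×3.92×1.105 = 14.59 m.
Hydraulic radius R = A/P = 30.47/14.59 = 2.088 m.
Rearranging Manning's equation: n = (1/Q) A R^(2/3) S^(1/2) = (1/105) × 30.47 × 2.088^(2/3) × √0.00641 = 0.038.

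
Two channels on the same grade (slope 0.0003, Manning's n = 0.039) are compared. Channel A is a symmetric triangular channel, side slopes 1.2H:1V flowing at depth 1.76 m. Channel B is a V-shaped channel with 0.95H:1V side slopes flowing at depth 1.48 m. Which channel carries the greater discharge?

channel A

Channel A: For a triangular section with side slope z = 1.2: A = zy² = 1.2×1.76² = 3.717 m²; P = 2y√(1+z²) = 2×1.76×1.562 = 5.498 m. Hydraulic radius R = A/P = 3.717/5.498 = 0.676 m. Q_A = (1/0.039)·3.717·0.676^(2/3)·√0.0003 = 1.272 m³/s.
Channel B: For a triangular section with side slope z = 0.95: A = zy² = 0.95×1.48² = 2.081 m²; P = 2y√(1+z²) = 2×1.48×1.379 = 4.083 m. Hydraulic radius R = A/P = 2.081/4.083 = 0.5097 m. Q_B = (1/0.039)·2.081·0.5097^(2/3)·√0.0003 = 0.5897 m³/s.
Q_A = 1.272 m³/s vs Q_B = 0.5897 m³/s, so channel A carries more.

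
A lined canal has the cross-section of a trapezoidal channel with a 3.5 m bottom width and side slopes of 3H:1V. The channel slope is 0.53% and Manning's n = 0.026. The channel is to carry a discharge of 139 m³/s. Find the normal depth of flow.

Manning's equation rearranged: A R^(2/3) = nQ / (1·√S) = 0.026 × 139 / (√0.0053) = 49.64.
At y = 3.58 m: A R^(2/3) = 79.57 — high.
At y = 2.52 m: A R^(2/3) = 35.44 — low.
At y = 2.92 m: A R^(2/3) = 49.58 — matches.

y_n = 2.92 m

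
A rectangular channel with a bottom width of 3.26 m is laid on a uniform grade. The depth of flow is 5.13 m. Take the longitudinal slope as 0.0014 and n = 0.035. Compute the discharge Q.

Q = 20.6 m³/s

Flow area A = b·y = 3.26 × 5.13 = 16.72 m². Wetted perimeter P = b + 2y = 3.26 + 2×5.13 = 13.52 m.
Hydraulic radius R = A/P = 16.72/13.52 = 1.237 m.
Manning's equation: Q = (1/n) A R^(2/3) S^(1/2) = (1/0.035) × 16.72 × 1.237^(2/3) × 0.0014^(1/2) = 20.6 m³/s.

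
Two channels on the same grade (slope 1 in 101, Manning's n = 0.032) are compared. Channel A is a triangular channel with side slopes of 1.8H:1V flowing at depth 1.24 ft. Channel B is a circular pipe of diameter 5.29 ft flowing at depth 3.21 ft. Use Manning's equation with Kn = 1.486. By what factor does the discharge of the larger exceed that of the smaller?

Channel A: For a triangular section with side slope z = 1.8: A = zy² = 1.8×1.24² = 2.768 ft²; P = 2y√(1+z²) = 2×1.24×2.059 = 5.107 ft. Hydraulic radius R = A/P = 2.768/5.107 = 0.542 ft. Q_A = (1.486/0.032)·2.768·0.542^(2/3)·√0.009901 = 8.501 ft³/s.
Channel B: For a circular section of diameter D = 5.29 ft at depth y = 3.21 ft, the central angle is θ = 2 arccos(1 − 2y/D) = 3.572 rad. Then A = (D²/8)(θ − sin θ) = 13.96 ft² and P = Dθ/2 = 9.448 ft. Hydraulic radius R = A/P = 13.96/9.448 = 1.477 ft. Q_B = (1.486/0.032)·13.96·1.477^(2/3)·√0.009901 = 83.63 ft³/s.
The larger discharge is 83.63 ft³/s and the smaller is 8.501 ft³/s; the ratio is 9.84.

9.84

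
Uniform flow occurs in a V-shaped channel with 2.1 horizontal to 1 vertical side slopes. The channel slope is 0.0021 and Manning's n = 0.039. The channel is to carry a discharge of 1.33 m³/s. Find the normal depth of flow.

y_n = 0.968 m

Manning's equation rearranged: A R^(2/3) = nQ / (1·√S) = 0.039 × 1.33 / (√0.0021) = 1.132.
Try y = 1.06 m: A R^(2/3) = 1.444 — high.
Try y = 0.968 m: A R^(2/3) = 1.133 — ≈ 1.132.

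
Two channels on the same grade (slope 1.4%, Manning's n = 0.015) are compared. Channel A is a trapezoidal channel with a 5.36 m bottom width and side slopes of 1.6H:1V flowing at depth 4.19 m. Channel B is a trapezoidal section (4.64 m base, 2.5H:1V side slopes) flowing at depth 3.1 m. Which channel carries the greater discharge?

channel A

Channel A: With bottom width b = 5.36 m and side slope z = 1.6: A = (b + zy)y = (5.36 + 1.6×4.19)×4.19 = 50.55 m²; P = b + 2y√(1+z²) = 5.36 + 2×4.19×1.887 = 21.17 m. Hydraulic radius R = A/P = 50.55/21.17 = 2.388 m. Q_A = (1/0.015)·50.55·2.388^(2/3)·√0.014 = 712.3 m³/s.
Channel B: With bottom width b = 4.64 m and side slope z = 2.5: A = (b + zy)y = (4.64 + 2.5×3.1)×3.1 = 38.41 m²; P = b + 2y√(1+z²) = 4.64 + 2×3.1×2.693 = 21.33 m. Hydraulic radius R = A/P = 38.41/21.33 = 1.8 m. Q_B = (1/0.015)·38.41·1.8^(2/3)·√0.014 = 448.4 m³/s.
Q_A = 712.3 m³/s vs Q_B = 448.4 m³/s, so channel A carries more.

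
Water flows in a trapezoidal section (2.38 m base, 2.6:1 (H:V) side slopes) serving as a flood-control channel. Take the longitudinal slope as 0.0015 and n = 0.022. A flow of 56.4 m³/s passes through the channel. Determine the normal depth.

y_n = 2.68 m

Manning's equation rearranged: A R^(2/3) = nQ / (1·√S) = 0.022 × 56.4 / (√0.0015) = 32.04.
Trying y = 3.36 m: A R^(2/3) = 54.65 — over.
Trying y = 2.68 m: A R^(2/3) = 32.05 — ≈ 32.04.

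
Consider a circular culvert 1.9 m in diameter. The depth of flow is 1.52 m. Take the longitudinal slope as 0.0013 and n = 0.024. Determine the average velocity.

For a circular section of diameter D = 1.9 m at depth y = 1.52 m, the central angle is θ = 2 arccos(1 − 2y/D) = 4.429 rad. Then A = (D²/8)(θ − sin θ) = 2.432 m² and P = Dθ/2 = 4.207 m.
Hydraulic radius R = A/P = 2.432/4.207 = 0.578 m.
From Manning's equation, V = (1/n) R^(2/3) S^(1/2) = (1/0.024) × 0.578^(2/3) × 0.0013^(1/2) = 1.04 m/s.

V = 1.04 m/s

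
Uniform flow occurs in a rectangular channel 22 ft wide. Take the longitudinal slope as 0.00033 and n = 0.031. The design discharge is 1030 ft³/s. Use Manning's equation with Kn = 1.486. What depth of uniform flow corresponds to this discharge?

y_n = 15.5 ft

Manning's equation rearranged: A R^(2/3) = nQ / (1.486·√S) = 0.031 × 1030 / (1.486 × √0.00033) = 1183.
At y = 19.9 ft: A R^(2/3) = 1615 — over.
At y = 11.5 ft: A R^(2/3) = 799.9 — short.
At y = 15.5 ft: A R^(2/3) = 1180 — close enough.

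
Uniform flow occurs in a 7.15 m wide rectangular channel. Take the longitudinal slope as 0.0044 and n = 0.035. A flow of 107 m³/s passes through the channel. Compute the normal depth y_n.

Manning's equation rearranged: A R^(2/3) = nQ / (1·√S) = 0.035 × 107 / (√0.0044) = 56.46.
At y = 3.98 m: A R^(2/3) = 43.4 — too small.
At y = 6.04 m: A R^(2/3) = 74.06 — too large.
At y = 4.87 m: A R^(2/3) = 56.4 — matches.

y_n = 4.87 m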